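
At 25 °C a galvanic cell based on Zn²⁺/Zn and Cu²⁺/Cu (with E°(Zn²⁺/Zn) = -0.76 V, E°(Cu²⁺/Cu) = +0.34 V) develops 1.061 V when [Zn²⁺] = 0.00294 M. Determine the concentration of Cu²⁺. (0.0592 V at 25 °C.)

From the Nernst equation, log Q = n(E° − E)/0.0592 = 2(1.10 − 1.061)/0.0592 = 1.318, so Q = 20.8.
With Q = [Zn²⁺]/[Cu²⁺] and the known concentrations, [Cu²⁺] in the denominator gives [Cu²⁺] = 1.4 × 10^-4 M.

1.4 × 10^-4 M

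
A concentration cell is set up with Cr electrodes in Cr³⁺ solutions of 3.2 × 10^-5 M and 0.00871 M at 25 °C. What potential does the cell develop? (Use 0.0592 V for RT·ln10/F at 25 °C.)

0.048 V

Both half-cells are Cr³⁺/Cr, so E°_cell = 0. The concentrated side is the cathode; the cell reaction moves Cr³⁺ from high to low concentration with n = 3.
Q = [Cr³⁺]_dilute/[Cr³⁺]_conc = 3.2 × 10^-5/0.00871 = 0.00367.
E = 0 − (0.0592/3) log Q = −(0.0592/3)(-2.435) = 0.0481 V.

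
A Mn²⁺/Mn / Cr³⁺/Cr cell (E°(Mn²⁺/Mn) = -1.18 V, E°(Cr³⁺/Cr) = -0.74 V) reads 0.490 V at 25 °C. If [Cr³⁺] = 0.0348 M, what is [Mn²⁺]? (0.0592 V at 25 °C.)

From the Nernst equation, log Q = n(E° − E)/0.0592 = 6(0.44 − 0.490)/0.0592 = -5.068, so Q = 8.56 × 10^-6.
With Q = [Mn²⁺]^3/[Cr³⁺]^2 and the known concentrations, [Mn²⁺]^3 in the numerator gives [Mn²⁺] = 0.0022 M.

0.0022 M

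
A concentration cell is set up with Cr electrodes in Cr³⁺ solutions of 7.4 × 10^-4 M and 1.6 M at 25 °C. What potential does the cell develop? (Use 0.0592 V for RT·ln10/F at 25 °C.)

Both half-cells are Cr³⁺/Cr, so E°_cell = 0. The concentrated side is the cathode; the cell reaction moves Cr³⁺ from high to low concentration with n = 3.
Q = [Cr³⁺]_dilute/[Cr³⁺]_conc = 7.4 × 10^-4/1.6 = 4.62 × 10^-4.
E = 0 − (0.0592/3) log Q = −(0.0592/3)(-3.335) = 0.0658 V.

0.066 V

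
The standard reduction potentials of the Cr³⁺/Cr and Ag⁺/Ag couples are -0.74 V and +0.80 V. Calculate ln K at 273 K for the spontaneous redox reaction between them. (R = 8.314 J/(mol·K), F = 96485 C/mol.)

ln K = 196.4

E°_cell = +0.80 − (-0.74) = 1.54 V, with n = 3 electrons transferred.
At equilibrium E = 0, so the Nernst equation gives ln K = nFE°/RT = (3)(96485)(1.54)/((8.314)(273)) = 196.39.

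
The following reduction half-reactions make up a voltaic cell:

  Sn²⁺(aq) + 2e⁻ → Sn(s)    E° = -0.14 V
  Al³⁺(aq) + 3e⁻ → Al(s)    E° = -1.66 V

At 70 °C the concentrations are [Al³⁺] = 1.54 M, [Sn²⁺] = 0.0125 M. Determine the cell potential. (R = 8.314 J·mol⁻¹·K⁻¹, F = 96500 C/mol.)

The Sn²⁺/Sn couple has the higher reduction potential and acts as the cathode, so E°_cell = -0.14 − (-1.66) = 1.52 V.
Balancing electrons gives n = 6; the reaction quotient is Q = [Al³⁺]^2/[Sn²⁺]^3 = 1.21 × 10^6.
E = E° − (RT/nF) ln Q = 1.52 − (8.314×343)/(6×96500) × (14.010) = 1.520 − 0.069 = 1.451 V.

1.45 V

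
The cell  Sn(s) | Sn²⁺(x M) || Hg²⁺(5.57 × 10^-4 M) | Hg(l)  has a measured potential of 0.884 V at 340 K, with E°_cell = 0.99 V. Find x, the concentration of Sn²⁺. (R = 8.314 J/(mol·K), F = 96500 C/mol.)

0.77 M

From the Nernst equation, ln Q = nF(E° − E)/RT = 2×96500×(0.99 − 0.884)/(8.314×340) = 7.237, so Q = 1390.
With Q = [Sn²⁺]/[Hg²⁺] and the known concentrations, [Sn²⁺] in the numerator gives [Sn²⁺] = 0.77 M.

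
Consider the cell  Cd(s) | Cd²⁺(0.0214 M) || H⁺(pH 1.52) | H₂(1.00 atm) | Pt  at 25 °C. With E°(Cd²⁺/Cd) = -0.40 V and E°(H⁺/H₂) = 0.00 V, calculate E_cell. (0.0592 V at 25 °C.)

The hydrogen couple is the cathode, so E°_cell = 0.40 V; n = 2.
[H⁺] = 10^(−1.52) = 0.030 M, and Q = [Cd²⁺]·P(H₂) / [H⁺]^2 = 23.5.
E = E° − (0.0592/2) log Q = 0.40 − (0.0592/2)(1.370) = 0.359 V.

0.36 V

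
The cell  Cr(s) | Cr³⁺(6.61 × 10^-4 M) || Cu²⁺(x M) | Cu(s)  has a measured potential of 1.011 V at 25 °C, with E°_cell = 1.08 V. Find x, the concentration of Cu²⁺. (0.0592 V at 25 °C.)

3.5 × 10^-5 M

From the Nernst equation, log Q = n(E° − E)/0.0592 = 6(1.08 − 1.011)/0.0592 = 6.993, so Q = 9.85 × 10^6.
With Q = [Cr³⁺]^2/[Cu²⁺]^3 and the known concentrations, [Cu²⁺]^3 in the denominator gives [Cu²⁺] = 3.5 × 10^-5 M.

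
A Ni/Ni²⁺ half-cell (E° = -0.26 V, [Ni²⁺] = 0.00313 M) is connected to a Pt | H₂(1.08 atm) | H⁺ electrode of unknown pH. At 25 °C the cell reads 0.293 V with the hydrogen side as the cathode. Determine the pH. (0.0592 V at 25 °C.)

pH = 0.68

E°_cell = 0.26 V and n = 2.
log Q = n(E° − E)/0.0592 = 2×(0.26 − 0.293)/0.0592 = -1.115.
With Q = [Ni²⁺]·P(H₂) / [H⁺]^2, solving for [H⁺] gives log[H⁺] = -0.678, so pH = 0.68.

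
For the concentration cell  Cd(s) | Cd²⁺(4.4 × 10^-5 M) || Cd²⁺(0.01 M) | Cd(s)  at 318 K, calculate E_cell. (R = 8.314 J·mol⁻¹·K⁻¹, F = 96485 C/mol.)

0.074 V

Both half-cells are Cd²⁺/Cd, so E°_cell = 0. The concentrated side is the cathode; the cell reaction moves Cd²⁺ from high to low concentration with n = 2.
Q = [Cd²⁺]_dilute/[Cd²⁺]_conc = 4.4 × 10^-5/0.01 = 0.00440.
E = 0 − (RT/nF) ln Q = −((8.314×318)/(2×96485))(-5.426) = 0.0743 V.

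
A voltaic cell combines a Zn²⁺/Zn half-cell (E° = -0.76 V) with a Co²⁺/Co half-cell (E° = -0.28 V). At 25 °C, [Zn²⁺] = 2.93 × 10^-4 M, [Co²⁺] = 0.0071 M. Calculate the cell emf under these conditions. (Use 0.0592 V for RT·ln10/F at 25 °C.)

The Co²⁺/Co couple has the higher reduction potential and acts as the cathode, so E°_cell = -0.28 − (-0.76) = 0.48 V.
Balancing electrons gives n = 2; the reaction quotient is Q = [Zn²⁺]/[Co²⁺] = 0.0413.
At 25 °C, E = E° − (0.0592/n) log Q = 0.48 − (0.0592/2)(-1.384) = 0.480 + 0.041 = 0.521 V.

0.521 V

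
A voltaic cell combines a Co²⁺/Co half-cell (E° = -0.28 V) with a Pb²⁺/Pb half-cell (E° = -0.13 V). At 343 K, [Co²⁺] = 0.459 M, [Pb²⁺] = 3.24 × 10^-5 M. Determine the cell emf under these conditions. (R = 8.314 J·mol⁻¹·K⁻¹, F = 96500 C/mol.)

The Pb²⁺/Pb couple has the higher reduction potential and acts as the cathode, so E°_cell = -0.13 − (-0.28) = 0.15 V.
Balancing electrons gives n = 2; the reaction quotient is Q = [Co²⁺]/[Pb²⁺] = 1.42 × 10^4.
E = E° − (RT/nF) ln Q = 0.15 − (8.314×343)/(2×96500) × (9.559) = 0.150 − 0.141 = 0.009 V.

0.009 V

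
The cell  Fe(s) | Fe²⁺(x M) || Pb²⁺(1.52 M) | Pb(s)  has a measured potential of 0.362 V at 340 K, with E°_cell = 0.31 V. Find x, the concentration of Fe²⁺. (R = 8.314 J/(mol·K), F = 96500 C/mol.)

0.044 M

From the Nernst equation, ln Q = nF(E° − E)/RT = 2×96500×(0.31 − 0.362)/(8.314×340) = -3.550, so Q = 0.0287.
With Q = [Fe²⁺]/[Pb²⁺] and the known concentrations, [Fe²⁺] in the numerator gives [Fe²⁺] = 0.044 M.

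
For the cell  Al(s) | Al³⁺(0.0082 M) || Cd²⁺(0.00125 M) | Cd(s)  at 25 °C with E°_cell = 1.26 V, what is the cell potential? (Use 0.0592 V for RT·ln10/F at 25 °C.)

Balancing electrons gives n = 6; the reaction quotient is Q = [Al³⁺]^2/[Cd²⁺]^3 = 3.44 × 10^4.
At 25 °C, E = E° − (0.0592/n) log Q = 1.26 − (0.0592/6)(4.537) = 1.260 − 0.045 = 1.215 V.

1.22 V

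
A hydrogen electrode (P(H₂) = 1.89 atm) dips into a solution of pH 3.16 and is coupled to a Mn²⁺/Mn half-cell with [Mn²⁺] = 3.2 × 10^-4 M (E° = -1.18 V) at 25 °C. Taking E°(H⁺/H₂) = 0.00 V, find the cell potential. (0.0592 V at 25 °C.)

The hydrogen couple is the cathode, so E°_cell = 1.18 V; n = 2.
[H⁺] = 10^(−3.16) = 6.9 × 10^-4 M, and Q = [Mn²⁺]·P(H₂) / [H⁺]^2 = 1260.
E = E° − (0.0592/2) log Q = 1.18 − (0.0592/2)(3.102) = 1.088 V.

1.09 V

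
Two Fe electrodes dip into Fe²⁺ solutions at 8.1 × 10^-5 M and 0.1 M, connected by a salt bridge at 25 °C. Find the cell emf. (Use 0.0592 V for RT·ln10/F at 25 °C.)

0.092 V

Both half-cells are Fe²⁺/Fe, so E°_cell = 0. The concentrated side is the cathode; the cell reaction moves Fe²⁺ from high to low concentration with n = 2.
Q = [Fe²⁺]_dilute/[Fe²⁺]_conc = 8.1 × 10^-5/0.1 = 8.1 × 10^-4.
E = 0 − (0.0592/2) log Q = −(0.0592/2)(-3.092) = 0.0915 V.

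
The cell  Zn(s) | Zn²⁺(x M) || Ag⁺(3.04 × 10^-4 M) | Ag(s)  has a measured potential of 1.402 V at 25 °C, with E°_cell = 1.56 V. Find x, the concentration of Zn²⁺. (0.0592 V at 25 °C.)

0.02 M

From the Nernst equation, log Q = n(E° − E)/0.0592 = 2(1.56 − 1.402)/0.0592 = 5.338, so Q = 2.18 × 10^5.
With Q = [Zn²⁺]/[Ag⁺]^2 and the known concentrations, [Zn²⁺] in the numerator gives [Zn²⁺] = 0.02 M.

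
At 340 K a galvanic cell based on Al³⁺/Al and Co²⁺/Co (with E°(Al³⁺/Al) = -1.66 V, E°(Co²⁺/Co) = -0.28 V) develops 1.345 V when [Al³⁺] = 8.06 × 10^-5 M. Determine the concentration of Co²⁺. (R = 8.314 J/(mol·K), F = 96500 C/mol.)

From the Nernst equation, ln Q = nF(E° − E)/RT = 6×96500×(1.38 − 1.345)/(8.314×340) = 7.169, so Q = 1300.
With Q = [Al³⁺]^2/[Co²⁺]^3 and the known concentrations, [Co²⁺]^3 in the denominator gives [Co²⁺] = 1.7 × 10^-4 M.

1.7 × 10^-4 M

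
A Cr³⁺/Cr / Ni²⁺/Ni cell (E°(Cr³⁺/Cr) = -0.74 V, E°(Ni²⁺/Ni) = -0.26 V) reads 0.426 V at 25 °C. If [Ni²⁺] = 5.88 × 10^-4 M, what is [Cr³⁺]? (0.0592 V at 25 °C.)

From the Nernst equation, log Q = n(E° − E)/0.0592 = 6(0.48 − 0.426)/0.0592 = 5.473, so Q = 2.97 × 10^5.
With Q = [Cr³⁺]^2/[Ni²⁺]^3 and the known concentrations, [Cr³⁺]^2 in the numerator gives [Cr³⁺] = 0.0078 M.

0.0078 M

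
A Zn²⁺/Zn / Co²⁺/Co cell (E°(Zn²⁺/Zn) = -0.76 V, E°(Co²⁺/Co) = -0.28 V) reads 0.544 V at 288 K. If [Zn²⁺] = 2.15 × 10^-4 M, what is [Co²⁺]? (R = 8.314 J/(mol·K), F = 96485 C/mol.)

0.037 M

From the Nernst equation, ln Q = nF(E° − E)/RT = 2×96485×(0.48 − 0.544)/(8.314×288) = -5.158, so Q = 0.00575.
With Q = [Zn²⁺]/[Co²⁺] and the known concentrations, [Co²⁺] in the denominator gives [Co²⁺] = 0.037 M.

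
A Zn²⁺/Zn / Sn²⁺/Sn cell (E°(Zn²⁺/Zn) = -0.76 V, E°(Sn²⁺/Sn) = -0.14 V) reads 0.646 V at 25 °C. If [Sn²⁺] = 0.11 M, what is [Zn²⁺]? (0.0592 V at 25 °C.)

From the Nernst equation, log Q = n(E° − E)/0.0592 = 2(0.62 − 0.646)/0.0592 = -0.878, so Q = 0.132.
With Q = [Zn²⁺]/[Sn²⁺] and the known concentrations, [Zn²⁺] in the numerator gives [Zn²⁺] = 0.015 M.

0.015 M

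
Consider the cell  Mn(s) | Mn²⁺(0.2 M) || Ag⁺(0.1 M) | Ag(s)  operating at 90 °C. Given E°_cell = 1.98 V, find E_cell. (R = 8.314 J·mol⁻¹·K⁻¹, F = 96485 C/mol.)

Balancing electrons gives n = 2; the reaction quotient is Q = [Mn²⁺]/[Ag⁺]^2 = 20.0.
E = E° − (RT/nF) ln Q = 1.98 − (8.314×363)/(2×96485) × (2.996) = 1.980 − 0.047 = 1.933 V.

1.93 V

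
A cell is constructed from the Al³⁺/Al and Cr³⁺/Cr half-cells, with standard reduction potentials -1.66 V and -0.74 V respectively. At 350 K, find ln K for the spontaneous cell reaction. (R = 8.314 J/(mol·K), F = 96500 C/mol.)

E°_cell = -0.74 − (-1.66) = 0.92 V, with n = 3 electrons transferred.
At equilibrium E = 0, so the Nernst equation gives ln K = nFE°/RT = (3)(96500)(0.92)/((8.314)(350)) = 91.53.

ln K = 91.5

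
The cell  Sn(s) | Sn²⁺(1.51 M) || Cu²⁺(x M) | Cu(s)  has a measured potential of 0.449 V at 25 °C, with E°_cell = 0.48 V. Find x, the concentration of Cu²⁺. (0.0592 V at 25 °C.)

From the Nernst equation, log Q = n(E° − E)/0.0592 = 2(0.48 − 0.449)/0.0592 = 1.047, so Q = 11.2.
With Q = [Sn²⁺]/[Cu²⁺] and the known concentrations, [Cu²⁺] in the denominator gives [Cu²⁺] = 0.14 M.

0.14 M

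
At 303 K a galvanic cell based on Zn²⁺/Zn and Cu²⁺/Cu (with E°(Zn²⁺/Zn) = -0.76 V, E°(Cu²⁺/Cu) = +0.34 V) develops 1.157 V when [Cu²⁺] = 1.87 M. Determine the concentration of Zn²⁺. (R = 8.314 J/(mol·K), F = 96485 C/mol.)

0.024 M

From the Nernst equation, ln Q = nF(E° − E)/RT = 2×96485×(1.10 − 1.157)/(8.314×303) = -4.366, so Q = 0.0127.
With Q = [Zn²⁺]/[Cu²⁺] and the known concentrations, [Zn²⁺] in the numerator gives [Zn²⁺] = 0.024 M.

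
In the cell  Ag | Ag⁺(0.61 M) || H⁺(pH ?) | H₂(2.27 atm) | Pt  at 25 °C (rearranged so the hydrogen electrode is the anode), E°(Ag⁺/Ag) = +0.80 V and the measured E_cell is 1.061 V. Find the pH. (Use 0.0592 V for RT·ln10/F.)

pH = 4.45

E°_cell = 0.80 V and n = 2.
log Q = n(E° − E)/0.0592 = 2×(0.80 − 1.061)/0.0592 = -8.818.
With Q = [H⁺]^2 / ([Ag⁺]^2·P(H₂)), solving for [H⁺] gives log[H⁺] = -4.445, so pH = 4.45.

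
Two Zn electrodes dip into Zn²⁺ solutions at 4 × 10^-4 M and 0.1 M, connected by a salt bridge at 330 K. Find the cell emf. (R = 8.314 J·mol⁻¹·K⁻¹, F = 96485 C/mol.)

0.078 V

Both half-cells are Zn²⁺/Zn, so E°_cell = 0. The concentrated side is the cathode; the cell reaction moves Zn²⁺ from high to low concentration with n = 2.
Q = [Zn²⁺]_dilute/[Zn²⁺]_conc = 4 × 10^-4/0.1 = 0.00400.
E = 0 − (RT/nF) ln Q = −((8.314×330)/(2×96485))(-5.521) = 0.0785 V.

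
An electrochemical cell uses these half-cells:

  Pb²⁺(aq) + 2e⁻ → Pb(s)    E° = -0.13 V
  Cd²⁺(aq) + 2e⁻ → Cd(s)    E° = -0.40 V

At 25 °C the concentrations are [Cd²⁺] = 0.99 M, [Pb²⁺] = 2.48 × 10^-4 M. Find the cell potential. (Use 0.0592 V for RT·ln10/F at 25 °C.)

0.163 V

The Pb²⁺/Pb couple has the higher reduction potential and acts as the cathode, so E°_cell = -0.13 − (-0.40) = 0.27 V.
Balancing electrons gives n = 2; the reaction quotient is Q = [Cd²⁺]/[Pb²⁺] = 3990.
At 25 °C, E = E° − (0.0592/n) log Q = 0.27 − (0.0592/2)(3.601) = 0.270 − 0.107 = 0.163 V.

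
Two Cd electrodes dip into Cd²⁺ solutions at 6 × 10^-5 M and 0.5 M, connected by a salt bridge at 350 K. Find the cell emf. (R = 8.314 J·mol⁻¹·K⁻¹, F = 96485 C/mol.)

0.14 V

Both half-cells are Cd²⁺/Cd, so E°_cell = 0. The concentrated side is the cathode; the cell reaction moves Cd²⁺ from high to low concentration with n = 2.
Q = [Cd²⁺]_dilute/[Cd²⁺]_conc = 6 × 10^-5/0.5 = 1.2 × 10^-4.
E = 0 − (RT/nF) ln Q = −((8.314×350)/(2×96485))(-9.028) = 0.1361 V.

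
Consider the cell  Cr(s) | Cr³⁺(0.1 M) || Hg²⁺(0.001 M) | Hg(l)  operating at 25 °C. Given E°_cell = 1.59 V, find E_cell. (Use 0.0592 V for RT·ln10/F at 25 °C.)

Balancing electrons gives n = 6; the reaction quotient is Q = [Cr³⁺]^2/[Hg²⁺]^3 = 1 × 10^7.
At 25 °C, E = E° − (0.0592/n) log Q = 1.59 − (0.0592/6)(7.000) = 1.590 − 0.069 = 1.521 V.

1.52 V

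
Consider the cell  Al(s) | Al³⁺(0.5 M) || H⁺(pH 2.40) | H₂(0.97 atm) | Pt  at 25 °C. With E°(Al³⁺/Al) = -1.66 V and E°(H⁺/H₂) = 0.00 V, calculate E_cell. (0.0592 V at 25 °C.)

1.52 V

The hydrogen couple is the cathode, so E°_cell = 1.66 V; n = 6.
[H⁺] = 10^(−2.40) = 0.0040 M, and Q = [Al³⁺]^2·P(H₂)^3 / [H⁺]^6 = 5.73 × 10^13.
E = E° − (0.0592/6) log Q = 1.66 − (0.0592/6)(13.758) = 1.524 V.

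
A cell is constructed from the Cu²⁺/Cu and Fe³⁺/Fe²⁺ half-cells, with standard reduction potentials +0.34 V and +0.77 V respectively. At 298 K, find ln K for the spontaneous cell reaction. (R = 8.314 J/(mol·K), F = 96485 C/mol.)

E°_cell = +0.77 − (+0.34) = 0.43 V, with n = 2 electrons transferred.
At equilibrium E = 0, so the Nernst equation gives ln K = nFE°/RT = (2)(96485)(0.43)/((8.314)(298)) = 33.49.

ln K = 33.5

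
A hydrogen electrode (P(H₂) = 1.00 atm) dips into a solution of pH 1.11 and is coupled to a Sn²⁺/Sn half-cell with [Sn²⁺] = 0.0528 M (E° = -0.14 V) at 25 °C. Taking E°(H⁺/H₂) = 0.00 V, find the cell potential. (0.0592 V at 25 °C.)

The hydrogen couple is the cathode, so E°_cell = 0.14 V; n = 2.
[H⁺] = 10^(−1.11) = 0.078 M, and Q = [Sn²⁺]·P(H₂) / [H⁺]^2 = 8.76.
E = E° − (0.0592/2) log Q = 0.14 − (0.0592/2)(0.943) = 0.112 V.

0.11 V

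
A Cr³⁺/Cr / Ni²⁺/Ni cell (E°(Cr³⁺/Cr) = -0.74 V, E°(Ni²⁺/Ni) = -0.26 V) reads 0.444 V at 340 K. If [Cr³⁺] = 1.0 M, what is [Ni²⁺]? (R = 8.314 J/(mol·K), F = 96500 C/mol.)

0.086 M

From the Nernst equation, ln Q = nF(E° − E)/RT = 6×96500×(0.48 − 0.444)/(8.314×340) = 7.374, so Q = 1590.
With Q = [Cr³⁺]^2/[Ni²⁺]^3 and the known concentrations, [Ni²⁺]^3 in the denominator gives [Ni²⁺] = 0.086 M.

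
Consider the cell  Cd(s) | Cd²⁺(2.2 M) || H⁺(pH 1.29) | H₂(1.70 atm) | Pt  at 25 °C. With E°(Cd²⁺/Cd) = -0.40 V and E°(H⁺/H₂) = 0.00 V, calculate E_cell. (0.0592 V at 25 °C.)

The hydrogen couple is the cathode, so E°_cell = 0.40 V; n = 2.
[H⁺] = 10^(−1.29) = 0.051 M, and Q = [Cd²⁺]·P(H₂) / [H⁺]^2 = 1420.
E = E° − (0.0592/2) log Q = 0.40 − (0.0592/2)(3.153) = 0.307 V.

0.31 V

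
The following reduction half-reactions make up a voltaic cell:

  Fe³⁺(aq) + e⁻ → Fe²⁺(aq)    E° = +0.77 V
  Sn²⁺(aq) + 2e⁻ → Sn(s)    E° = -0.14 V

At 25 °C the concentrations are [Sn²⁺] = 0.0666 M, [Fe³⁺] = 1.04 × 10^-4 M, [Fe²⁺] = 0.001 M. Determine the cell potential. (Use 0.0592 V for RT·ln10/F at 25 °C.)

The Fe³⁺/Fe²⁺ couple has the higher reduction potential and acts as the cathode, so E°_cell = +0.77 − (-0.14) = 0.91 V.
Balancing electrons gives n = 2; the reaction quotient is Q = [Sn²⁺]·[Fe²⁺]^2/[Fe³⁺]^2 = 6.16.
At 25 °C, E = E° − (0.0592/n) log Q = 0.91 − (0.0592/2)(0.789) = 0.910 − 0.023 = 0.887 V.

0.887 V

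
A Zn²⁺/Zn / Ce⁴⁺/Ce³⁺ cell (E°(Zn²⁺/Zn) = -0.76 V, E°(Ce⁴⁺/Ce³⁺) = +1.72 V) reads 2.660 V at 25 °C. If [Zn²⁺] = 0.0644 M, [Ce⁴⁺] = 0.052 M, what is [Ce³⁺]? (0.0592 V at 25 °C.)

1.9 × 10^-4 M

From the Nernst equation, log Q = n(E° − E)/0.0592 = 2(2.48 − 2.660)/0.0592 = -6.081, so Q = 8.3 × 10^-7.
With Q = [Zn²⁺]·[Ce³⁺]^2/[Ce⁴⁺]^2 and the known concentrations, [Ce³⁺]^2 in the numerator gives [Ce³⁺] = 1.9 × 10^-4 M.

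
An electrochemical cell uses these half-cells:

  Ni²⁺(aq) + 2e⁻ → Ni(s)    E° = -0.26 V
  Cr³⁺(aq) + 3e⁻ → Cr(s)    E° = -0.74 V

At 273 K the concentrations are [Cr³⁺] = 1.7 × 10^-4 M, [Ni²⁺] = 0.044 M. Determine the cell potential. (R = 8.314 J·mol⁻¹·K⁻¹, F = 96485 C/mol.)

0.511 V

The Ni²⁺/Ni couple has the higher reduction potential and acts as the cathode, so E°_cell = -0.26 − (-0.74) = 0.48 V.
Balancing electrons gives n = 6; the reaction quotient is Q = [Cr³⁺]^2/[Ni²⁺]^3 = 3.39 × 10^-4.
E = E° − (RT/nF) ln Q = 0.48 − (8.314×273)/(6×96485) × (-7.989) = 0.480 + 0.031 = 0.511 V.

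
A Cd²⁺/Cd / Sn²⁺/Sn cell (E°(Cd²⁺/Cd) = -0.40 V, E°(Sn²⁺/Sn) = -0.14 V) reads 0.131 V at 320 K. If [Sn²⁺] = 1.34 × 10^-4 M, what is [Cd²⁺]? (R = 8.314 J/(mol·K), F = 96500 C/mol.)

From the Nernst equation, ln Q = nF(E° − E)/RT = 2×96500×(0.26 − 0.131)/(8.314×320) = 9.358, so Q = 1.16 × 10^4.
With Q = [Cd²⁺]/[Sn²⁺] and the known concentrations, [Cd²⁺] in the numerator gives [Cd²⁺] = 1.6 M.

1.6 M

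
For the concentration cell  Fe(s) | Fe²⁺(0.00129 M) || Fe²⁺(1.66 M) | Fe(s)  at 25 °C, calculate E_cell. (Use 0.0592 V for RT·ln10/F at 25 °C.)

Both half-cells are Fe²⁺/Fe, so E°_cell = 0. The concentrated side is the cathode; the cell reaction moves Fe²⁺ from high to low concentration with n = 2.
Q = [Fe²⁺]_dilute/[Fe²⁺]_conc = 0.00129/1.66 = 7.77 × 10^-4.
E = 0 − (0.0592/2) log Q = −(0.0592/2)(-3.110) = 0.0921 V.

0.092 V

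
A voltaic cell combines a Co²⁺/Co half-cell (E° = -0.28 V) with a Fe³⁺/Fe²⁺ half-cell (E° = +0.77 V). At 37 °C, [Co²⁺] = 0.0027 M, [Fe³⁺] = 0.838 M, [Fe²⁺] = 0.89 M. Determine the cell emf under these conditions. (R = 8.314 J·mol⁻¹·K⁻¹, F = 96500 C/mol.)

The Fe³⁺/Fe²⁺ couple has the higher reduction potential and acts as the cathode, so E°_cell = +0.77 − (-0.28) = 1.05 V.
Balancing electrons gives n = 2; the reaction quotient is Q = [Co²⁺]·[Fe²⁺]^2/[Fe³⁺]^2 = 0.00305.
E = E° − (RT/nF) ln Q = 1.05 − (8.314×310)/(2×96500) × (-5.794) = 1.050 + 0.077 = 1.127 V.

1.13 V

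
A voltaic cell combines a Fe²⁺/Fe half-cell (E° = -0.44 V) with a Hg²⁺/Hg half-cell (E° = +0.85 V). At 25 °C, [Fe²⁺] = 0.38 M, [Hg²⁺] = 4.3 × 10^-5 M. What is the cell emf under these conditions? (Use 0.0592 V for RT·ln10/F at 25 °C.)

1.17 V

The Hg²⁺/Hg couple has the higher reduction potential and acts as the cathode, so E°_cell = +0.85 − (-0.44) = 1.29 V.
Balancing electrons gives n = 2; the reaction quotient is Q = [Fe²⁺]/[Hg²⁺] = 8840.
At 25 °C, E = E° − (0.0592/n) log Q = 1.29 − (0.0592/2)(3.946) = 1.290 − 0.117 = 1.173 V.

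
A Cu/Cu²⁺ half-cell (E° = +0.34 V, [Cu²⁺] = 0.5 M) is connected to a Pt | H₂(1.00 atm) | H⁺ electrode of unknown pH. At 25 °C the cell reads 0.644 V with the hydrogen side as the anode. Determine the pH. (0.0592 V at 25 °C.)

pH = 5.29

E°_cell = 0.34 V and n = 2.
log Q = n(E° − E)/0.0592 = 2×(0.34 − 0.644)/0.0592 = -10.270.
With Q = [H⁺]^2 / ([Cu²⁺]·P(H₂)), solving for [H⁺] gives log[H⁺] = -5.286, so pH = 5.29.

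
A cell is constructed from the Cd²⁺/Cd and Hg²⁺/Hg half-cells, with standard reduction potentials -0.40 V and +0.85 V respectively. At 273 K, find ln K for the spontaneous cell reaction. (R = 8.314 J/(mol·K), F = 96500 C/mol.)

E°_cell = +0.85 − (-0.40) = 1.25 V, with n = 2 electrons transferred.
At equilibrium E = 0, so the Nernst equation gives ln K = nFE°/RT = (2)(96500)(1.25)/((8.314)(273)) = 106.29.

ln K = 106.3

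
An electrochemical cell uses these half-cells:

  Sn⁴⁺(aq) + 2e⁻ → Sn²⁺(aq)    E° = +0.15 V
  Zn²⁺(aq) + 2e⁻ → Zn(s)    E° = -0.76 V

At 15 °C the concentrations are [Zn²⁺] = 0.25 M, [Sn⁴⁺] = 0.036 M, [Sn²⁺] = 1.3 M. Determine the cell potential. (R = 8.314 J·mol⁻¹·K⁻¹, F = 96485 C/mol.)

0.883 V

The Sn⁴⁺/Sn²⁺ couple has the higher reduction potential and acts as the cathode, so E°_cell = +0.15 − (-0.76) = 0.91 V.
Balancing electrons gives n = 2; the reaction quotient is Q = [Zn²⁺]·[Sn²⁺]/[Sn⁴⁺] = 9.03.
E = E° − (RT/nF) ln Q = 0.91 − (8.314×288)/(2×96485) × (2.200) = 0.910 − 0.027 = 0.883 V.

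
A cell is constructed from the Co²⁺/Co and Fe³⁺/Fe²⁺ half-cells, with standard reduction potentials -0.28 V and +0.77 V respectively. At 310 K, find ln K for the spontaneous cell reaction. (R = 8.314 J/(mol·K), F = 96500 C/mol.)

ln K = 78.6

E°_cell = +0.77 − (-0.28) = 1.05 V, with n = 2 electrons transferred.
At equilibrium E = 0, so the Nernst equation gives ln K = nFE°/RT = (2)(96500)(1.05)/((8.314)(310)) = 78.63.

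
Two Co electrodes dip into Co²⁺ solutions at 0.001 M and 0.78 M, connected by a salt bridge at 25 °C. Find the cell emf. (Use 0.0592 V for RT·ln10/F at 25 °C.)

0.086 V

Both half-cells are Co²⁺/Co, so E°_cell = 0. The concentrated side is the cathode; the cell reaction moves Co²⁺ from high to low concentration with n = 2.
Q = [Co²⁺]_dilute/[Co²⁺]_conc = 0.001/0.78 = 0.00128.
E = 0 − (0.0592/2) log Q = −(0.0592/2)(-2.892) = 0.0856 V.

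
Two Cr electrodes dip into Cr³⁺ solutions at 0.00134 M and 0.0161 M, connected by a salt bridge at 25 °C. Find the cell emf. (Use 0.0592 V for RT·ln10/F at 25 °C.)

Both half-cells are Cr³⁺/Cr, so E°_cell = 0. The concentrated side is the cathode; the cell reaction moves Cr³⁺ from high to low concentration with n = 3.
Q = [Cr³⁺]_dilute/[Cr³⁺]_conc = 0.00134/0.0161 = 0.0832.
E = 0 − (0.0592/3) log Q = −(0.0592/3)(-1.080) = 0.0213 V.

0.021 V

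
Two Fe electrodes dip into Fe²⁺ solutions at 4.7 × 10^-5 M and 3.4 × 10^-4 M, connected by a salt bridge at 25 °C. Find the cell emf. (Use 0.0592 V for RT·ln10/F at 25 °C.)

Both half-cells are Fe²⁺/Fe, so E°_cell = 0. The concentrated side is the cathode; the cell reaction moves Fe²⁺ from high to low concentration with n = 2.
Q = [Fe²⁺]_dilute/[Fe²⁺]_conc = 4.7 × 10^-5/3.4 × 10^-4 = 0.138.
E = 0 − (0.0592/2) log Q = −(0.0592/2)(-0.859) = 0.0254 V.

0.025 V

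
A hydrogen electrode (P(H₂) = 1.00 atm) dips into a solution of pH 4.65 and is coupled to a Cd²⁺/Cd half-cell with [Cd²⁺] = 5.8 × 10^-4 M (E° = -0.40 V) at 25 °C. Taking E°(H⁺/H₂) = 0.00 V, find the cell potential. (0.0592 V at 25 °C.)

0.22 V

The hydrogen couple is the cathode, so E°_cell = 0.40 V; n = 2.
[H⁺] = 10^(−4.65) = 2.2 × 10^-5 M, and Q = [Cd²⁺]·P(H₂) / [H⁺]^2 = 1.16 × 10^6.
E = E° − (0.0592/2) log Q = 0.40 − (0.0592/2)(6.063) = 0.221 V.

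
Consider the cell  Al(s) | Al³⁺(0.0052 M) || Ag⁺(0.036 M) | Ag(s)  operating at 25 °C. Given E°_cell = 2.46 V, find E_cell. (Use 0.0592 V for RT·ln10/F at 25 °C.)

2.42 V

Balancing electrons gives n = 3; the reaction quotient is Q = [Al³⁺]/[Ag⁺]^3 = 111.
At 25 °C, E = E° − (0.0592/n) log Q = 2.46 − (0.0592/3)(2.047) = 2.460 − 0.040 = 2.420 V.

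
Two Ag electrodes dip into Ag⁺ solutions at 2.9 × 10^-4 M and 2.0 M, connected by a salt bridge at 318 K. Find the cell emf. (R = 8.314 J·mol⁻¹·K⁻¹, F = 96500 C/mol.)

0.24 V

Both half-cells are Ag⁺/Ag, so E°_cell = 0. The concentrated side is the cathode; the cell reaction moves Ag⁺ from high to low concentration with n = 1.
Q = [Ag⁺]_dilute/[Ag⁺]_conc = 2.9 × 10^-4/2.0 = 1.45 × 10^-4.
E = 0 − (RT/nF) ln Q = −((8.314×318)/(1×96500))(-8.839) = 0.2422 V.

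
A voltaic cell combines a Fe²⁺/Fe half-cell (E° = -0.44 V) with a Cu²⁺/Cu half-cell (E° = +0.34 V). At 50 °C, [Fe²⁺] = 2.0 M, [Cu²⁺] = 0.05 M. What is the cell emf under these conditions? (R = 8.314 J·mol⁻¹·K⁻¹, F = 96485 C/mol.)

0.729 V

The Cu²⁺/Cu couple has the higher reduction potential and acts as the cathode, so E°_cell = +0.34 − (-0.44) = 0.78 V.
Balancing electrons gives n = 2; the reaction quotient is Q = [Fe²⁺]/[Cu²⁺] = 40.0.
E = E° − (RT/nF) ln Q = 0.78 − (8.314×323)/(2×96485) × (3.689) = 0.780 − 0.051 = 0.729 V.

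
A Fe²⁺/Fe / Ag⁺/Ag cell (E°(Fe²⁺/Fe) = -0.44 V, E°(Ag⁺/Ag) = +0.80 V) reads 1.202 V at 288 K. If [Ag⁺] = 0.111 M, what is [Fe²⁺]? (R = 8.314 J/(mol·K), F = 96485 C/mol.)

From the Nernst equation, ln Q = nF(E° − E)/RT = 2×96485×(1.24 − 1.202)/(8.314×288) = 3.062, so Q = 21.4.
With Q = [Fe²⁺]/[Ag⁺]^2 and the known concentrations, [Fe²⁺] in the numerator gives [Fe²⁺] = 0.26 M.

0.26 M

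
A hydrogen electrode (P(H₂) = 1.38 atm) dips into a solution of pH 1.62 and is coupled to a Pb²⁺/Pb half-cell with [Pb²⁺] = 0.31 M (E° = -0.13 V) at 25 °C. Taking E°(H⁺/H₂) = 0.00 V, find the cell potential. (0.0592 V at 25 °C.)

The hydrogen couple is the cathode, so E°_cell = 0.13 V; n = 2.
[H⁺] = 10^(−1.62) = 0.024 M, and Q = [Pb²⁺]·P(H₂) / [H⁺]^2 = 743.
E = E° − (0.0592/2) log Q = 0.13 − (0.0592/2)(2.871) = 0.045 V.

0.045 V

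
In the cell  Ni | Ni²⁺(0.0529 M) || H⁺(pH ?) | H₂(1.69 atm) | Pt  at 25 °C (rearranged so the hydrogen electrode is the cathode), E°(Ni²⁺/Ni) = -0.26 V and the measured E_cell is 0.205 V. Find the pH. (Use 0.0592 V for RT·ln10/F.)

pH = 1.45

E°_cell = 0.26 V and n = 2.
log Q = n(E° − E)/0.0592 = 2×(0.26 − 0.205)/0.0592 = 1.858.
With Q = [Ni²⁺]·P(H₂) / [H⁺]^2, solving for [H⁺] gives log[H⁺] = -1.453, so pH = 1.45.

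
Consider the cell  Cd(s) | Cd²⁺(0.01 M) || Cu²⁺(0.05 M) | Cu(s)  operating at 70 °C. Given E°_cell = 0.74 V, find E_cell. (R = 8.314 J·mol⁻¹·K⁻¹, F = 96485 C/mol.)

0.764 V

Balancing electrons gives n = 2; the reaction quotient is Q = [Cd²⁺]/[Cu²⁺] = 0.200.
E = E° − (RT/nF) ln Q = 0.74 − (8.314×343)/(2×96485) × (-1.609) = 0.740 + 0.024 = 0.764 V.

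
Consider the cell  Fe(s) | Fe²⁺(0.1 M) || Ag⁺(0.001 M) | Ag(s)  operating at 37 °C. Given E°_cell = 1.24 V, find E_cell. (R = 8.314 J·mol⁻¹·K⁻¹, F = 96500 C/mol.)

1.09 V

Balancing electrons gives n = 2; the reaction quotient is Q = [Fe²⁺]/[Ag⁺]^2 = 1 × 10^5.
E = E° − (RT/nF) ln Q = 1.24 − (8.314×310)/(2×96500) × (11.513) = 1.240 − 0.154 = 1.086 V.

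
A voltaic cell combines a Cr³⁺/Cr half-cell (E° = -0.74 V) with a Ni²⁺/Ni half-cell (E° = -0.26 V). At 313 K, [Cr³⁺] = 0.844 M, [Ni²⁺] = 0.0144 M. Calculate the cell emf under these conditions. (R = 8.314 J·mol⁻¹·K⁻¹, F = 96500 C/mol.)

0.424 V

The Ni²⁺/Ni couple has the higher reduction potential and acts as the cathode, so E°_cell = -0.26 − (-0.74) = 0.48 V.
Balancing electrons gives n = 6; the reaction quotient is Q = [Cr³⁺]^2/[Ni²⁺]^3 = 2.39 × 10^5.
E = E° − (RT/nF) ln Q = 0.48 − (8.314×313)/(6×96500) × (12.382) = 0.480 − 0.056 = 0.424 V.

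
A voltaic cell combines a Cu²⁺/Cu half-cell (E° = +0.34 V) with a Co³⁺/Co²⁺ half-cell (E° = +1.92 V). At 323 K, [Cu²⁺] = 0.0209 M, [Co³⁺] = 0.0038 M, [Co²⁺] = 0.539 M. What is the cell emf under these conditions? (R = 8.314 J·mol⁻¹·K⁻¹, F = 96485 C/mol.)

The Co³⁺/Co²⁺ couple has the higher reduction potential and acts as the cathode, so E°_cell = +1.92 − (+0.34) = 1.58 V.
Balancing electrons gives n = 2; the reaction quotient is Q = [Cu²⁺]·[Co²⁺]^2/[Co³⁺]^2 = 420.
E = E° − (RT/nF) ln Q = 1.58 − (8.314×323)/(2×96485) × (6.041) = 1.580 − 0.084 = 1.496 V.

1.50 V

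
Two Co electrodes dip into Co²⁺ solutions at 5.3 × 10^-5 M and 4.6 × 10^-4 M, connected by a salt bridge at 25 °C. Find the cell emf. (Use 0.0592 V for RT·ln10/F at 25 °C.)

0.028 V

Both half-cells are Co²⁺/Co, so E°_cell = 0. The concentrated side is the cathode; the cell reaction moves Co²⁺ from high to low concentration with n = 2.
Q = [Co²⁺]_dilute/[Co²⁺]_conc = 5.3 × 10^-5/4.6 × 10^-4 = 0.115.
E = 0 − (0.0592/2) log Q = −(0.0592/2)(-0.938) = 0.0278 V.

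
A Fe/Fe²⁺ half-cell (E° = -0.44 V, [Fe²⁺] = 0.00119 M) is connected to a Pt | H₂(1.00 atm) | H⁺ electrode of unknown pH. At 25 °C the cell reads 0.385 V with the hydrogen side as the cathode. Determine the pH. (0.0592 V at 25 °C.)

pH = 2.39

E°_cell = 0.44 V and n = 2.
log Q = n(E° − E)/0.0592 = 2×(0.44 − 0.385)/0.0592 = 1.858.
With Q = [Fe²⁺]·P(H₂) / [H⁺]^2, solving for [H⁺] gives log[H⁺] = -2.391, so pH = 2.39.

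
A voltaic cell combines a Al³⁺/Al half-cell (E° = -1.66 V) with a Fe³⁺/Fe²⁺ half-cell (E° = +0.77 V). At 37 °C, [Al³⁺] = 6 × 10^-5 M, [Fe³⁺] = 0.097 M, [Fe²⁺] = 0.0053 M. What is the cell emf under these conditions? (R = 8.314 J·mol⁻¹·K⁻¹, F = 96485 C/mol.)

The Fe³⁺/Fe²⁺ couple has the higher reduction potential and acts as the cathode, so E°_cell = +0.77 − (-1.66) = 2.43 V.
Balancing electrons gives n = 3; the reaction quotient is Q = [Al³⁺]·[Fe²⁺]^3/[Fe³⁺]^3 = 9.79 × 10^-9.
E = E° − (RT/nF) ln Q = 2.43 − (8.314×310)/(3×96485) × (-18.442) = 2.430 + 0.164 = 2.594 V.

2.59 V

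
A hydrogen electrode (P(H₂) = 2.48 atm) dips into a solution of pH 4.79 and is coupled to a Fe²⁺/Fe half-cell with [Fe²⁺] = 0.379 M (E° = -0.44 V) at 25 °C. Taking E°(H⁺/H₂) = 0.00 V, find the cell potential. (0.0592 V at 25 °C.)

0.16 V

The hydrogen couple is the cathode, so E°_cell = 0.44 V; n = 2.
[H⁺] = 10^(−4.79) = 1.6 × 10^-5 M, and Q = [Fe²⁺]·P(H₂) / [H⁺]^2 = 3.57 × 10^9.
E = E° − (0.0592/2) log Q = 0.44 − (0.0592/2)(9.553) = 0.157 V.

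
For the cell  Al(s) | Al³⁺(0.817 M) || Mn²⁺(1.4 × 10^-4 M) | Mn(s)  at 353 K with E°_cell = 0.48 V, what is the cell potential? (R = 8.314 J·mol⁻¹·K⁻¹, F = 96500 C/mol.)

0.347 V

Balancing electrons gives n = 6; the reaction quotient is Q = [Al³⁺]^2/[Mn²⁺]^3 = 2.43 × 10^11.
E = E° − (RT/nF) ln Q = 0.48 − (8.314×353)/(6×96500) × (26.217) = 0.480 − 0.133 = 0.347 V.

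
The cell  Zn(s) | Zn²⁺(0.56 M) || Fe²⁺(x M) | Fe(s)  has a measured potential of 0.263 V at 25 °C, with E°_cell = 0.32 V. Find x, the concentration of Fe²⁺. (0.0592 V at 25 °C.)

From the Nernst equation, log Q = n(E° − E)/0.0592 = 2(0.32 − 0.263)/0.0592 = 1.926, so Q = 84.3.
With Q = [Zn²⁺]/[Fe²⁺] and the known concentrations, [Fe²⁺] in the denominator gives [Fe²⁺] = 0.0066 M.

0.0066 M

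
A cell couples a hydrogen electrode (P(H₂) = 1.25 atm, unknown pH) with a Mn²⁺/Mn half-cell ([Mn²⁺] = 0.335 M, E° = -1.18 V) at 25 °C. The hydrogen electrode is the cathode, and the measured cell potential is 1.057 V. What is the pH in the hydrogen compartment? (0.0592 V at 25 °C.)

E°_cell = 1.18 V and n = 2.
log Q = n(E° − E)/0.0592 = 2×(1.18 − 1.057)/0.0592 = 4.155.
With Q = [Mn²⁺]·P(H₂) / [H⁺]^2, solving for [H⁺] gives log[H⁺] = -2.267, so pH = 2.27.

pH = 2.27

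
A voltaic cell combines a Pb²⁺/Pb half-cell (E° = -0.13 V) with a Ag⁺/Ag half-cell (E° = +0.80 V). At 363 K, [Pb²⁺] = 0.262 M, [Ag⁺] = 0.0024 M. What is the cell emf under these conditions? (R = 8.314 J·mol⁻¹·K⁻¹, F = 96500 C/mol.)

0.762 V

The Ag⁺/Ag couple has the higher reduction potential and acts as the cathode, so E°_cell = +0.80 − (-0.13) = 0.93 V.
Balancing electrons gives n = 2; the reaction quotient is Q = [Pb²⁺]/[Ag⁺]^2 = 4.55 × 10^4.
E = E° − (RT/nF) ln Q = 0.93 − (8.314×363)/(2×96500) × (10.725) = 0.930 − 0.168 = 0.762 V.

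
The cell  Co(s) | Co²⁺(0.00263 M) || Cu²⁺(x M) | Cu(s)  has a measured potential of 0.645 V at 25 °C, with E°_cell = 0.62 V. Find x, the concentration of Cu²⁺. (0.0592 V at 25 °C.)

From the Nernst equation, log Q = n(E° − E)/0.0592 = 2(0.62 − 0.645)/0.0592 = -0.845, so Q = 0.143.
With Q = [Co²⁺]/[Cu²⁺] and the known concentrations, [Cu²⁺] in the denominator gives [Cu²⁺] = 0.018 M.

0.018 M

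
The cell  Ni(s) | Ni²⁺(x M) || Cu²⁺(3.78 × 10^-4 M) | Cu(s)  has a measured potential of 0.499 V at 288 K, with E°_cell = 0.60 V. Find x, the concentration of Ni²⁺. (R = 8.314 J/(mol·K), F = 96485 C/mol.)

1.3 M

From the Nernst equation, ln Q = nF(E° − E)/RT = 2×96485×(0.60 − 0.499)/(8.314×288) = 8.140, so Q = 3430.
With Q = [Ni²⁺]/[Cu²⁺] and the known concentrations, [Ni²⁺] in the numerator gives [Ni²⁺] = 1.3 M.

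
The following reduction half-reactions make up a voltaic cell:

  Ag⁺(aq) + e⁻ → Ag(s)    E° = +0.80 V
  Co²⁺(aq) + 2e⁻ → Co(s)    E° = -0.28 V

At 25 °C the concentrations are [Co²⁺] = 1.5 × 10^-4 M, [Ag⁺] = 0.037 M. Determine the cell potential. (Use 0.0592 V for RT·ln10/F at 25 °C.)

1.11 V

The Ag⁺/Ag couple has the higher reduction potential and acts as the cathode, so E°_cell = +0.80 − (-0.28) = 1.08 V.
Balancing electrons gives n = 2; the reaction quotient is Q = [Co²⁺]/[Ag⁺]^2 = 0.110.
At 25 °C, E = E° − (0.0592/n) log Q = 1.08 − (0.0592/2)(-0.960) = 1.080 + 0.028 = 1.108 V.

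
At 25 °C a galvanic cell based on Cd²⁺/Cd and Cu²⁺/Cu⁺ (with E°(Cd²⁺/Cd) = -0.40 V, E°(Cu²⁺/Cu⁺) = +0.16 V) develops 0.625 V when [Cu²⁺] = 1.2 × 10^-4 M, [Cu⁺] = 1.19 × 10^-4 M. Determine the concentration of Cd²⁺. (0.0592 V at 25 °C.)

0.0065 M

From the Nernst equation, log Q = n(E° − E)/0.0592 = 2(0.56 − 0.625)/0.0592 = -2.196, so Q = 0.00637.
With Q = [Cd²⁺]·[Cu⁺]^2/[Cu²⁺]^2 and the known concentrations, [Cd²⁺] in the numerator gives [Cd²⁺] = 0.0065 M.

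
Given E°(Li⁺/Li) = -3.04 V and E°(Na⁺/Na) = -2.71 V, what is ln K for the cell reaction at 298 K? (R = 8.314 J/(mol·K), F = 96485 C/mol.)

E°_cell = -2.71 − (-3.04) = 0.33 V, with n = 1 electron transferred.
At equilibrium E = 0, so the Nernst equation gives ln K = nFE°/RT = (1)(96485)(0.33)/((8.314)(298)) = 12.85.

ln K = 12.9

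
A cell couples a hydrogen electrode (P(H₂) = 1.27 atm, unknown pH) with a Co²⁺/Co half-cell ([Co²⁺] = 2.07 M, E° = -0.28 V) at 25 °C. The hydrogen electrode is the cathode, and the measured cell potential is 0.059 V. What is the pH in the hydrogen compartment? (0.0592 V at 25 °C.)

E°_cell = 0.28 V and n = 2.
log Q = n(E° − E)/0.0592 = 2×(0.28 − 0.059)/0.0592 = 7.466.
With Q = [Co²⁺]·P(H₂) / [H⁺]^2, solving for [H⁺] gives log[H⁺] = -3.523, so pH = 3.52.

pH = 3.52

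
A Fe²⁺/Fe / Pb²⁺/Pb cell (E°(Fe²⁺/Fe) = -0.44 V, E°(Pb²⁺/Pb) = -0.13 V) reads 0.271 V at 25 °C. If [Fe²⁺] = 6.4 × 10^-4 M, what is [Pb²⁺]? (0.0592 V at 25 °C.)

From the Nernst equation, log Q = n(E° − E)/0.0592 = 2(0.31 − 0.271)/0.0592 = 1.318, so Q = 20.8.
With Q = [Fe²⁺]/[Pb²⁺] and the known concentrations, [Pb²⁺] in the denominator gives [Pb²⁺] = 3.1 × 10^-5 M.

3.1 × 10^-5 M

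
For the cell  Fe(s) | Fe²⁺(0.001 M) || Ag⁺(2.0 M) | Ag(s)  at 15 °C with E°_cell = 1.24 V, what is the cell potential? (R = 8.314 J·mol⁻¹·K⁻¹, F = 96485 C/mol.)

Balancing electrons gives n = 2; the reaction quotient is Q = [Fe²⁺]/[Ag⁺]^2 = 2.5 × 10^-4.
E = E° − (RT/nF) ln Q = 1.24 − (8.314×288)/(2×96485) × (-8.294) = 1.240 + 0.103 = 1.343 V.

1.34 V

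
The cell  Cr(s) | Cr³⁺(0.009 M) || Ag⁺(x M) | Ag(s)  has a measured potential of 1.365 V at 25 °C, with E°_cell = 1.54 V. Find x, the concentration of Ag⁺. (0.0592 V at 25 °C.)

From the Nernst equation, log Q = n(E° − E)/0.0592 = 3(1.54 − 1.365)/0.0592 = 8.868, so Q = 7.38 × 10^8.
With Q = [Cr³⁺]/[Ag⁺]^3 and the known concentrations, [Ag⁺]^3 in the denominator gives [Ag⁺] = 2.3 × 10^-4 M.

2.3 × 10^-4 M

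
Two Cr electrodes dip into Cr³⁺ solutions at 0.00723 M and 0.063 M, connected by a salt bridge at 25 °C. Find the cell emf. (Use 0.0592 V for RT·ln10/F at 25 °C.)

Both half-cells are Cr³⁺/Cr, so E°_cell = 0. The concentrated side is the cathode; the cell reaction moves Cr³⁺ from high to low concentration with n = 3.
Q = [Cr³⁺]_dilute/[Cr³⁺]_conc = 0.00723/0.063 = 0.115.
E = 0 − (0.0592/3) log Q = −(0.0592/3)(-0.940) = 0.0185 V.

0.019 V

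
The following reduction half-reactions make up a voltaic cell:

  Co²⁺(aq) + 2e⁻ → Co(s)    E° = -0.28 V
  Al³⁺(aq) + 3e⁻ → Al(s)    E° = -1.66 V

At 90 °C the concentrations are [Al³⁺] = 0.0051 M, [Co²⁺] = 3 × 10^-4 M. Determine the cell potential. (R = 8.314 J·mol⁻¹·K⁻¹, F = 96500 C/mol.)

The Co²⁺/Co couple has the higher reduction potential and acts as the cathode, so E°_cell = -0.28 − (-1.66) = 1.38 V.
Balancing electrons gives n = 6; the reaction quotient is Q = [Al³⁺]^2/[Co²⁺]^3 = 9.63 × 10^5.
E = E° − (RT/nF) ln Q = 1.38 − (8.314×363)/(6×96500) × (13.778) = 1.380 − 0.072 = 1.308 V.

1.31 V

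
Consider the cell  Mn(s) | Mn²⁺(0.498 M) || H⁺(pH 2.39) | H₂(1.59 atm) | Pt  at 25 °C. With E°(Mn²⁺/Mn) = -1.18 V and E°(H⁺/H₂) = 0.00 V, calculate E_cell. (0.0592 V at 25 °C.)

The hydrogen couple is the cathode, so E°_cell = 1.18 V; n = 2.
[H⁺] = 10^(−2.39) = 0.0041 M, and Q = [Mn²⁺]·P(H₂) / [H⁺]^2 = 4.77 × 10^4.
E = E° − (0.0592/2) log Q = 1.18 − (0.0592/2)(4.679) = 1.042 V.

1.04 V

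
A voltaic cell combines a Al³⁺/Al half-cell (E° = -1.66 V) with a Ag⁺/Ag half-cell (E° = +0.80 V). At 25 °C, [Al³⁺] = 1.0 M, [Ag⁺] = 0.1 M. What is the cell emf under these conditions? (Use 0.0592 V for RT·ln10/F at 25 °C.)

The Ag⁺/Ag couple has the higher reduction potential and acts as the cathode, so E°_cell = +0.80 − (-1.66) = 2.46 V.
Balancing electrons gives n = 3; the reaction quotient is Q = [Al³⁺]/[Ag⁺]^3 = 1000.
At 25 °C, E = E° − (0.0592/n) log Q = 2.46 − (0.0592/3)(3.000) = 2.460 − 0.059 = 2.401 V.

2.40 V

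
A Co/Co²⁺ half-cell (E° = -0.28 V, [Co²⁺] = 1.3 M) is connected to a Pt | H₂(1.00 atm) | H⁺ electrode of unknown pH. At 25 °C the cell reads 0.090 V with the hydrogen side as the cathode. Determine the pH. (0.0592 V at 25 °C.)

pH = 3.15

E°_cell = 0.28 V and n = 2.
log Q = n(E° − E)/0.0592 = 2×(0.28 − 0.090)/0.0592 = 6.419.
With Q = [Co²⁺]·P(H₂) / [H⁺]^2, solving for [H⁺] gives log[H⁺] = -3.152, so pH = 3.15.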